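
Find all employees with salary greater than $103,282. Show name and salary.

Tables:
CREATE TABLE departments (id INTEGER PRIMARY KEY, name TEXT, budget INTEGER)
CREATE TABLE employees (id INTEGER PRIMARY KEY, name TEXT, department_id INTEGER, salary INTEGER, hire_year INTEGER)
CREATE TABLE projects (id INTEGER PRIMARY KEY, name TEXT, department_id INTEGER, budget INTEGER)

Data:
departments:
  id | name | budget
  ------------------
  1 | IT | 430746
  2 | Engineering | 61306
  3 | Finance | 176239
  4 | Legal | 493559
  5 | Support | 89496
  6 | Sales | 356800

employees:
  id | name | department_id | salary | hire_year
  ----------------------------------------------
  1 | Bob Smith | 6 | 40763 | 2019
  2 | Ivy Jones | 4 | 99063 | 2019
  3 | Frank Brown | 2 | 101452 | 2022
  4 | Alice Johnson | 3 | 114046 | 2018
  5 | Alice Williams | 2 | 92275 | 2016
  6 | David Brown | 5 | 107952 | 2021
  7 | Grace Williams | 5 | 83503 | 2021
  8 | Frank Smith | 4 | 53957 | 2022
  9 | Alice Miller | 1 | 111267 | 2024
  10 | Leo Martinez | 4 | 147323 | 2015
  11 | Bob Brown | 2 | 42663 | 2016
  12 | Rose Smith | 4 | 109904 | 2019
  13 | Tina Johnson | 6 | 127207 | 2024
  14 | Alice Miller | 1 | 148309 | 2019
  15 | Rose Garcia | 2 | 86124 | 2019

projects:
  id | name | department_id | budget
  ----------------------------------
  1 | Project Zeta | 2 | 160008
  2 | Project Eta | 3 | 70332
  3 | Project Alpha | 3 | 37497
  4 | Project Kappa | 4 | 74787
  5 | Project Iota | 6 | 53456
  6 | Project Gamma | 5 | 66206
SELECT name, salary FROM employees WHERE salary > 103282

Execution result:
name | salary
Alice Johnson | 114046
David Brown | 107952
Alice Miller | 111267
Leo Martinez | 147323
Rose Smith | 109904
Tina Johnson | 127207
Alice Miller | 148309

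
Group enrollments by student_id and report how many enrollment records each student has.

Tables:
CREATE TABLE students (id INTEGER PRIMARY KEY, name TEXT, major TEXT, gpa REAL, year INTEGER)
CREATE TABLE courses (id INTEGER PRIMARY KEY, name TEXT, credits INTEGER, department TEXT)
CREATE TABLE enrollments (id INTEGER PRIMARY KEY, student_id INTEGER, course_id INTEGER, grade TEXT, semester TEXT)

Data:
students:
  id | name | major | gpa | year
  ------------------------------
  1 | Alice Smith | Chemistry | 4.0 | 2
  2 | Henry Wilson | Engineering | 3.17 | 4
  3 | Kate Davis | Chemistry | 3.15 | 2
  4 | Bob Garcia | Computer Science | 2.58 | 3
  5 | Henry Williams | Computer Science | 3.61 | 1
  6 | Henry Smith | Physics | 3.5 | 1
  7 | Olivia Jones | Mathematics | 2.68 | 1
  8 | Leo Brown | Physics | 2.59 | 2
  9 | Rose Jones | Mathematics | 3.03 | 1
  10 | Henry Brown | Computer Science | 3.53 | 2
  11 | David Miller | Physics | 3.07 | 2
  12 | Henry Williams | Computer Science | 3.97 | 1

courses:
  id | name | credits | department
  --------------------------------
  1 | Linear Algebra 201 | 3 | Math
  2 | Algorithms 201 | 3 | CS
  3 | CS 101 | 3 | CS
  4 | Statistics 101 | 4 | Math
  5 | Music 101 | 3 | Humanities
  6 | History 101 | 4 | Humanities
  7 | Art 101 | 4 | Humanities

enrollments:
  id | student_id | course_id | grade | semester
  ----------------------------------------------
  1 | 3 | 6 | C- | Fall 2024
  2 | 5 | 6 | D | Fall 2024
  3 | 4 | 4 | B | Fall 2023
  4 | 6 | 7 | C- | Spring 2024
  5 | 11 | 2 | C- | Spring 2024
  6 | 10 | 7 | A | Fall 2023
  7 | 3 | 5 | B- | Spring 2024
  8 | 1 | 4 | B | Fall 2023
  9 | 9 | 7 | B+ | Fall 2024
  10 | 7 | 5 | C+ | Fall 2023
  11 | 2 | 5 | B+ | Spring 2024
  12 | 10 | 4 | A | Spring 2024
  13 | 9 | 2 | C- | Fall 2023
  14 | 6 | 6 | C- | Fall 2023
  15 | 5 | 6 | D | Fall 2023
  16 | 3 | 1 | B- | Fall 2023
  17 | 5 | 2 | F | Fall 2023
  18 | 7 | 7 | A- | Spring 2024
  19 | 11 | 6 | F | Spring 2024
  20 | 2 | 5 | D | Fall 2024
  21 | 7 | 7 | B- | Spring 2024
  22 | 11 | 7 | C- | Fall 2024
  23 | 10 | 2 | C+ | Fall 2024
SELECT student_id, COUNT(*) AS enrollment_count FROM enrollments GROUP BY student_id

Execution result:
student_id | enrollment_count
1 | 1
2 | 2
3 | 3
4 | 1
5 | 3
6 | 2
7 | 3
9 | 2
10 | 3
11 | 3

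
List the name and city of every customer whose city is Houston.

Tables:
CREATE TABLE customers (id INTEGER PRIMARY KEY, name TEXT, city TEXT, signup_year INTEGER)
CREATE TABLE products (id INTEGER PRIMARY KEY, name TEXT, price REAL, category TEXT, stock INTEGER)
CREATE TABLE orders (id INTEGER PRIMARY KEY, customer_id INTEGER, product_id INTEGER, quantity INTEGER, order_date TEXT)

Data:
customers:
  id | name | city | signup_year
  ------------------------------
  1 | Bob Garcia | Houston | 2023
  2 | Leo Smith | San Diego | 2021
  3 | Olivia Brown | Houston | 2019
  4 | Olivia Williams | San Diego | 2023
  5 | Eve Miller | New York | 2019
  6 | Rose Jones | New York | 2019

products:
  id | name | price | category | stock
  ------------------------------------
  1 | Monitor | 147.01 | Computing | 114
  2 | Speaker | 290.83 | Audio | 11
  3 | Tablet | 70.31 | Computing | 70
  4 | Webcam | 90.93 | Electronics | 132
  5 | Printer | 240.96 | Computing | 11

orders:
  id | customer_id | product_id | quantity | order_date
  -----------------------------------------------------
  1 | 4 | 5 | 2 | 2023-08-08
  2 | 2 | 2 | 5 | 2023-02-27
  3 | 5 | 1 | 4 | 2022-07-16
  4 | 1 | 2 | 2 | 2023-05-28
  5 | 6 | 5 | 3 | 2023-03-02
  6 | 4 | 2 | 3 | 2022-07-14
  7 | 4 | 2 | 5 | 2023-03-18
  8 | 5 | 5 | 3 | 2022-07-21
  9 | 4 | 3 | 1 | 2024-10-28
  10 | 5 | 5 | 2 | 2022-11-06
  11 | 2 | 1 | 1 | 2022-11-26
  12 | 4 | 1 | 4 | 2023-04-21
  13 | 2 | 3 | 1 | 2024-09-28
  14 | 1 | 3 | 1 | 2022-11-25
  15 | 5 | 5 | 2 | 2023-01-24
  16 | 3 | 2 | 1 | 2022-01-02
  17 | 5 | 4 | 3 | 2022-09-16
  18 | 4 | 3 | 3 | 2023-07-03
SELECT name, city FROM customers WHERE city = 'Houston'

Execution result:
name | city
Bob Garcia | Houston
Olivia Brown | Houston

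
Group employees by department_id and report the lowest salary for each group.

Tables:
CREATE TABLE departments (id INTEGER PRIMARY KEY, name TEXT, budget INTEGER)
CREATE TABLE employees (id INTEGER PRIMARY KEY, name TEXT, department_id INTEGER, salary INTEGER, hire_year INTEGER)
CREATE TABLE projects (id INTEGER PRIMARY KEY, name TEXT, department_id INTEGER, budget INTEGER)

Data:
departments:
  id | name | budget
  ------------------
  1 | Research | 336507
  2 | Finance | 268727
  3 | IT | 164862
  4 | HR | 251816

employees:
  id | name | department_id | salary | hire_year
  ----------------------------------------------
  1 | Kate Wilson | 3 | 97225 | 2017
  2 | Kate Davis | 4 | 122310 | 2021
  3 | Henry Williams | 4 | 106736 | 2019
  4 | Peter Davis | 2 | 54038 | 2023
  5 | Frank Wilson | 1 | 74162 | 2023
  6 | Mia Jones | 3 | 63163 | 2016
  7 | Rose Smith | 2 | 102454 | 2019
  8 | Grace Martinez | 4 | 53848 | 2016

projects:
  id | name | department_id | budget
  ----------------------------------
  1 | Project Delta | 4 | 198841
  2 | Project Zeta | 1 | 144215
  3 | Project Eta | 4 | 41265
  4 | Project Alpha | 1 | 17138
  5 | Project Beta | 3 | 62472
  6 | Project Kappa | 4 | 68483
SELECT department_id, MIN(salary) AS min_salary FROM employees GROUP BY department_id

Execution result:
department_id | min_salary
1 | 74162
2 | 54038
3 | 63163
4 | 53848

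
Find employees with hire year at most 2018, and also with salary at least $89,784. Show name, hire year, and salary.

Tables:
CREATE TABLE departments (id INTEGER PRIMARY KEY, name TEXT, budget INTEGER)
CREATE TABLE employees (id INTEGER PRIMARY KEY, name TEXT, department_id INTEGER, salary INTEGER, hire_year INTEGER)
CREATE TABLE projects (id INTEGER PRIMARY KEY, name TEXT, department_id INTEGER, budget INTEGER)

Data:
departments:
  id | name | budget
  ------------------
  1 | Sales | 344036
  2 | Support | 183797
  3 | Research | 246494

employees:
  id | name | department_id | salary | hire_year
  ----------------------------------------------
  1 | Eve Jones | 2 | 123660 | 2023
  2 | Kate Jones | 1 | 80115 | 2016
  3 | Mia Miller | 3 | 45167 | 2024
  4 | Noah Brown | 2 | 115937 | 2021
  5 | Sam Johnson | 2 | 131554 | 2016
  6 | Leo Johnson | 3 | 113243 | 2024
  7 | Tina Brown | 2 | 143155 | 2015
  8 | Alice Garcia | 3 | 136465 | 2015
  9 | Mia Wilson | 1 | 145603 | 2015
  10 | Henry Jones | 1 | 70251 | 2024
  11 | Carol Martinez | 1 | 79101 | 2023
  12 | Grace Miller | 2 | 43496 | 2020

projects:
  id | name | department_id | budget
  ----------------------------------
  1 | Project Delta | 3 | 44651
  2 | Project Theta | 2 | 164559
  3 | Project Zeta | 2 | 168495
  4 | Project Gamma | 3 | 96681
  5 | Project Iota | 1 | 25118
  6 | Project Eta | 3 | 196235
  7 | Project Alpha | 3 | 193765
SELECT name, hire_year, salary FROM employees WHERE hire_year <= 2018 AND salary >= 89784

Execution result:
name | hire_year | salary
Sam Johnson | 2016 | 131554
Tina Brown | 2015 | 143155
Alice Garcia | 2015 | 136465
Mia Wilson | 2015 | 145603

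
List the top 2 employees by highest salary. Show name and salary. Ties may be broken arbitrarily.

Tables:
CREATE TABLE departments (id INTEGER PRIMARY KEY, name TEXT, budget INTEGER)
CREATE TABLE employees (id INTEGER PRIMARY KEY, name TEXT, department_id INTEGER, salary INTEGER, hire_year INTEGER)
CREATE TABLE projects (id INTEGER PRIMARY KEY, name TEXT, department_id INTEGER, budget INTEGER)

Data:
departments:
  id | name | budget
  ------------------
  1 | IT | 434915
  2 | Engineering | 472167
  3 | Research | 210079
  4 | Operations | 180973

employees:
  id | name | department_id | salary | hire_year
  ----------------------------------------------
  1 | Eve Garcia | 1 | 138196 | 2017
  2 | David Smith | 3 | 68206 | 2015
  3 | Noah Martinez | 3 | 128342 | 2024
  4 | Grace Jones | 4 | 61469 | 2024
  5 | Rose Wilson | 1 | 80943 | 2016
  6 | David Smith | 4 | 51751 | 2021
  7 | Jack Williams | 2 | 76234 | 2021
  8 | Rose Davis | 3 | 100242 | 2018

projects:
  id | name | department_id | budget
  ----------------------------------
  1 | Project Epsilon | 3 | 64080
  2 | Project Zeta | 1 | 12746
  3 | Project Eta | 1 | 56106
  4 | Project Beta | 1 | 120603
SELECT name, salary FROM employees ORDER BY salary DESC LIMIT 2

Execution result:
name | salary
Eve Garcia | 138196
Noah Martinez | 128342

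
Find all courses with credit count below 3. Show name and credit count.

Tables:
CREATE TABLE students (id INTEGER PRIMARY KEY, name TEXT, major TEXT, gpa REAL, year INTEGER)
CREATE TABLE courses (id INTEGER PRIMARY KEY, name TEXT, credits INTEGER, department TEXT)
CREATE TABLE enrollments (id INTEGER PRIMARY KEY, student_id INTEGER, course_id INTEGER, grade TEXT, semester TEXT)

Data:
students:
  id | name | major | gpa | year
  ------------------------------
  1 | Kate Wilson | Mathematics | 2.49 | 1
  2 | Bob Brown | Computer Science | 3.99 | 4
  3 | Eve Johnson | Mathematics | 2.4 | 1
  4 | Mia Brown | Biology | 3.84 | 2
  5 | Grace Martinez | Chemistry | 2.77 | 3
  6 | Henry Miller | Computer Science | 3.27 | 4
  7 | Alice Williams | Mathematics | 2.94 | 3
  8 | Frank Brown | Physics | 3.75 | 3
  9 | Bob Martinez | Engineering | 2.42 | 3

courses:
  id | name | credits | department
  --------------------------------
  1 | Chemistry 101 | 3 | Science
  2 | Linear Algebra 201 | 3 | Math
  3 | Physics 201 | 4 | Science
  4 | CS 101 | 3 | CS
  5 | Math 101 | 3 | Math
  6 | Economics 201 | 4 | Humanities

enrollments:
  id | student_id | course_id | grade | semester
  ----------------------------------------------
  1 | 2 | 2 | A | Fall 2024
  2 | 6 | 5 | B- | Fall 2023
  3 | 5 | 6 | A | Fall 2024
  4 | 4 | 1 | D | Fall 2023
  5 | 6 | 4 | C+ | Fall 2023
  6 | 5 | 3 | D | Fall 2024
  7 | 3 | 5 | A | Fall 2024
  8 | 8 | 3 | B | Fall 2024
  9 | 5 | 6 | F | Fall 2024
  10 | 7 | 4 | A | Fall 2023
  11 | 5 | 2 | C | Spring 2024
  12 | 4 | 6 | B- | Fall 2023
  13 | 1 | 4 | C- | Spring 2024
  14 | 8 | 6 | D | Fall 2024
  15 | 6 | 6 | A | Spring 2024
SELECT name, credits FROM courses WHERE credits < 3

Execution result:
(no rows)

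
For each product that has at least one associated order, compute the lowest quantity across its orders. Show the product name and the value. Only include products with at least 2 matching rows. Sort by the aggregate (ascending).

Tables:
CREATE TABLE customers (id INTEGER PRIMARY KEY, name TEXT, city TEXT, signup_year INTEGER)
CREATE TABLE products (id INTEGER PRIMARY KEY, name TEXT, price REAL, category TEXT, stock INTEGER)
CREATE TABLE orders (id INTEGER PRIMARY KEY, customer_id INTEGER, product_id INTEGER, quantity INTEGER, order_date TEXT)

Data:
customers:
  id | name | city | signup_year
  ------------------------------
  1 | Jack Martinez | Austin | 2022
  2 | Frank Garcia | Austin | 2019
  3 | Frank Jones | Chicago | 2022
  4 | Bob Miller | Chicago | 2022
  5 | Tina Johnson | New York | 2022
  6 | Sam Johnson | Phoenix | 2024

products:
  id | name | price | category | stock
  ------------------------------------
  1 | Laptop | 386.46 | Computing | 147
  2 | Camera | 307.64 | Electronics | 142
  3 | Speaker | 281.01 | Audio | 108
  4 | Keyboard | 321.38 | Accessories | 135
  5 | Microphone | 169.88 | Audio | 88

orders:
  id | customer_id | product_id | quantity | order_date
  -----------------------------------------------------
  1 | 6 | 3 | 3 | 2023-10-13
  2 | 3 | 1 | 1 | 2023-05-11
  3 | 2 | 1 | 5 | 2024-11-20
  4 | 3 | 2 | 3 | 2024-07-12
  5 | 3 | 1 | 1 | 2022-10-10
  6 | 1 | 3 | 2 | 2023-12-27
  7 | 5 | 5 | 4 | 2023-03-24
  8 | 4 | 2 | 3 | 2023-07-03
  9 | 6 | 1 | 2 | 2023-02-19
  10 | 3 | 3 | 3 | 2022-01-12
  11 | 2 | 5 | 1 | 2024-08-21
SELECT p.name, MIN(c.quantity) AS min_quantity FROM orders c JOIN products p ON c.product_id = p.id GROUP BY p.id, p.name HAVING COUNT(*) >= 2 ORDER BY min_quantity ASC

Execution result:
name | min_quantity
Laptop | 1
Microphone | 1
Speaker | 2
Camera | 3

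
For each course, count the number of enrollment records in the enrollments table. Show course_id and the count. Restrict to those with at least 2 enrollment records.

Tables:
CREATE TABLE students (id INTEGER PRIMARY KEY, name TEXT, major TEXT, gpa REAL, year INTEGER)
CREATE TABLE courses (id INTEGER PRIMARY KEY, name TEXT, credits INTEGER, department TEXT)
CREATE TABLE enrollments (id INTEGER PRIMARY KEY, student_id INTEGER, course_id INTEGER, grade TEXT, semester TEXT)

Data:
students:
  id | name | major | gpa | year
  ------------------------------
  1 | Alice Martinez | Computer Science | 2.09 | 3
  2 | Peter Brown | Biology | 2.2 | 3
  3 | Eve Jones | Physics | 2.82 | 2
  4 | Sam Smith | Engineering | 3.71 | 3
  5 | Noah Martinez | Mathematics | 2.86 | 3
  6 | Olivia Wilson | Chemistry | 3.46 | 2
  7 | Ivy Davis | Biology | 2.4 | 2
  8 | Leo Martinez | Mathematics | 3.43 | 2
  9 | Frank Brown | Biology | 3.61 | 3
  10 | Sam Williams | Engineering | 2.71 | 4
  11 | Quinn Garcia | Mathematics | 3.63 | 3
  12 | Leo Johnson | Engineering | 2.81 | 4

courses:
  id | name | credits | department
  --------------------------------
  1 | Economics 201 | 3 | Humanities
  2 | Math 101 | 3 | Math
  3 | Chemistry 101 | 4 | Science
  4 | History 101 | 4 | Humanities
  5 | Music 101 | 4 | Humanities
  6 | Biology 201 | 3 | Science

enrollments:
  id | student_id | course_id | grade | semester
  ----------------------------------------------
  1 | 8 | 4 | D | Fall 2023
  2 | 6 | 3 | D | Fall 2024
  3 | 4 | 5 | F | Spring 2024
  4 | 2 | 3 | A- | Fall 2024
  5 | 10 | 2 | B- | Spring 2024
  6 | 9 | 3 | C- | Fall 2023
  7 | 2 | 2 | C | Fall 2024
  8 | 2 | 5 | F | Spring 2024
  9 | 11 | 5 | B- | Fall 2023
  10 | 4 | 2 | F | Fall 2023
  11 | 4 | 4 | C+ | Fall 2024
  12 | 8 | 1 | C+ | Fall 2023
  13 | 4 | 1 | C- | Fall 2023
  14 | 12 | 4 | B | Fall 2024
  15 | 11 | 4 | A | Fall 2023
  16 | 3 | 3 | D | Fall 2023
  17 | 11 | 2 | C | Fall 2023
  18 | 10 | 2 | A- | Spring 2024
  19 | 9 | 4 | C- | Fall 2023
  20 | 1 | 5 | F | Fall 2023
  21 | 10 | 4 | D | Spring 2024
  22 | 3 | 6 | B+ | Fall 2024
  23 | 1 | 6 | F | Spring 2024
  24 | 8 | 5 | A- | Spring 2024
SELECT course_id, COUNT(*) AS enrollment_count FROM enrollments GROUP BY course_id HAVING COUNT(*) >= 2

Execution result:
course_id | enrollment_count
1 | 2
2 | 5
3 | 4
4 | 6
5 | 5
6 | 2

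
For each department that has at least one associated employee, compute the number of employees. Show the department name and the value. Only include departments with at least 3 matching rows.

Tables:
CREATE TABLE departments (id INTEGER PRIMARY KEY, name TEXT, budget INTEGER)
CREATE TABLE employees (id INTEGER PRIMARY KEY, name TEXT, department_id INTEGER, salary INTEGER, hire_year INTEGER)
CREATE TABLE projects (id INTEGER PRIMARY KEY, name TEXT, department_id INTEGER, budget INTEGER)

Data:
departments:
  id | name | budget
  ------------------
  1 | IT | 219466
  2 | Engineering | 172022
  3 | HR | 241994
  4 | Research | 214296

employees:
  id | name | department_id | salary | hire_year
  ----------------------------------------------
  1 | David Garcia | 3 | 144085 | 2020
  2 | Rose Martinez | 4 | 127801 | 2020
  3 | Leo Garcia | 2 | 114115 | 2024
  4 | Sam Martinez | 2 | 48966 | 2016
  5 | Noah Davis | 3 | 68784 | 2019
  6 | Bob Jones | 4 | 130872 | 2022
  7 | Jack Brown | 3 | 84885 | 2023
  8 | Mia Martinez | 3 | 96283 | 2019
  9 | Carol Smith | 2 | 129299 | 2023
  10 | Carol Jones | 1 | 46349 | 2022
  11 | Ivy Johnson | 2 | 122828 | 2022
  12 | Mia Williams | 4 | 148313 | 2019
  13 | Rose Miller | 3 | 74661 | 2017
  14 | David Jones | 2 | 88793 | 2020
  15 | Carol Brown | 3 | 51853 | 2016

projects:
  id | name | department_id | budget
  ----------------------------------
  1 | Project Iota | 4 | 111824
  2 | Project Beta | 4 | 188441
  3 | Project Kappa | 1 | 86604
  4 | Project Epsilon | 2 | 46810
SELECT p.name, COUNT(*) AS n FROM employees c JOIN departments p ON c.department_id = p.id GROUP BY p.id, p.name HAVING COUNT(*) >= 3

Execution result:
name | n
Engineering | 5
HR | 6
Research | 3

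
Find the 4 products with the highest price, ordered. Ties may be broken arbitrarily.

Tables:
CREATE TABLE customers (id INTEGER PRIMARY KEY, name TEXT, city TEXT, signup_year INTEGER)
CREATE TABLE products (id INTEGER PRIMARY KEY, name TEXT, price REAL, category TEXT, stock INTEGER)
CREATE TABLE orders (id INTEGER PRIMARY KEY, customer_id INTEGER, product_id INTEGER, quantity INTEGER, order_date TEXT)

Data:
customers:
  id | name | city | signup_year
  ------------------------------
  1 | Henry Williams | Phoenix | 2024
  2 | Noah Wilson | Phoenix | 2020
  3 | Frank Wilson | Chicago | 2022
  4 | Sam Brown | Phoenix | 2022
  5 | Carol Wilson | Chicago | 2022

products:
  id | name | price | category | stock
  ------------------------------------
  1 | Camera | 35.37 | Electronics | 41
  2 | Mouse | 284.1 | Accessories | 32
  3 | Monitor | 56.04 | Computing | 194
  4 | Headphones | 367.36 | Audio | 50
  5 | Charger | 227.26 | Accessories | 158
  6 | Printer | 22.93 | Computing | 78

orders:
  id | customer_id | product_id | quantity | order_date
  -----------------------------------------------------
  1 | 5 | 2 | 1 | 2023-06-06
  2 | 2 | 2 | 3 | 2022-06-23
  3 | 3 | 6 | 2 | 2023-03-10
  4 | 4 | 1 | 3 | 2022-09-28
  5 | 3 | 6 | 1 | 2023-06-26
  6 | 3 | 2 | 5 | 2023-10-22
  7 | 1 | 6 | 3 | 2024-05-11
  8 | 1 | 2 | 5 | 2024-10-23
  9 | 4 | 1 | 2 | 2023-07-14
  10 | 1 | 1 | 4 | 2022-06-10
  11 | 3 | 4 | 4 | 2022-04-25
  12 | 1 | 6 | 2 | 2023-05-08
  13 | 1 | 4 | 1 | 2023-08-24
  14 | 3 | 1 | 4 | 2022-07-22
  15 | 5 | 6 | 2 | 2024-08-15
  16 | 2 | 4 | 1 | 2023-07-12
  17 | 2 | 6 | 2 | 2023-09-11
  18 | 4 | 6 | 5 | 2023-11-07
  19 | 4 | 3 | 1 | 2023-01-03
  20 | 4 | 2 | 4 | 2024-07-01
SELECT name, price FROM products ORDER BY price DESC LIMIT 4

Execution result:
name | price
Headphones | 367.36
Mouse | 284.10
Charger | 227.26
Monitor | 56.04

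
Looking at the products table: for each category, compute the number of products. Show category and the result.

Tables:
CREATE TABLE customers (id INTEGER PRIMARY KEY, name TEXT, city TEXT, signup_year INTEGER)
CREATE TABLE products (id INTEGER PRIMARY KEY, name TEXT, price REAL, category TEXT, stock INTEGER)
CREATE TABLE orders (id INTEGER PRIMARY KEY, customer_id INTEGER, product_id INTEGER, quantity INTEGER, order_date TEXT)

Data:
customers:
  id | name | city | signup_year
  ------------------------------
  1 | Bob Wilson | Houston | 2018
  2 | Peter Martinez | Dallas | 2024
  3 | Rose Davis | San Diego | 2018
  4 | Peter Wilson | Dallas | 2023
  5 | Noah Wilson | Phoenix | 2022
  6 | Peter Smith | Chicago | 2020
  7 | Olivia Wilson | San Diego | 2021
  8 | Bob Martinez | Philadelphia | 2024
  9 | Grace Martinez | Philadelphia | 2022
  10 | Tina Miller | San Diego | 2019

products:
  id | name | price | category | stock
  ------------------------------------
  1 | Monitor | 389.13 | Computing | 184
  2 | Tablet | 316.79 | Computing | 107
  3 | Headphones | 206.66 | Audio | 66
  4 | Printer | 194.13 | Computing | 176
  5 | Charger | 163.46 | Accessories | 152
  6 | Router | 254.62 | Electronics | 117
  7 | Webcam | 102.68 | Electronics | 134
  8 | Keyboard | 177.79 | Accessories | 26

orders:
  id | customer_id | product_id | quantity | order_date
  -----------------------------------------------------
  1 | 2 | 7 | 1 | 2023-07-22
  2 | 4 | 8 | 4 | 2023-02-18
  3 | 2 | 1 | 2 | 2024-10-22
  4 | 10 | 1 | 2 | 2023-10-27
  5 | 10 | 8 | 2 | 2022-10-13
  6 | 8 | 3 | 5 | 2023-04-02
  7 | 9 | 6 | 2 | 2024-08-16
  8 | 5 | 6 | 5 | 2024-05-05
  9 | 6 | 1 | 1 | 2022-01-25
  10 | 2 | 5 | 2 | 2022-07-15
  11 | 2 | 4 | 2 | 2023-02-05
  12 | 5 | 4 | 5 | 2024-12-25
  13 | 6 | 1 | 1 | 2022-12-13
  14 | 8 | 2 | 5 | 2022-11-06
SELECT category, COUNT(*) AS n FROM products GROUP BY category

Execution result:
category | n
Accessories | 2
Audio | 1
Computing | 3
Electronics | 2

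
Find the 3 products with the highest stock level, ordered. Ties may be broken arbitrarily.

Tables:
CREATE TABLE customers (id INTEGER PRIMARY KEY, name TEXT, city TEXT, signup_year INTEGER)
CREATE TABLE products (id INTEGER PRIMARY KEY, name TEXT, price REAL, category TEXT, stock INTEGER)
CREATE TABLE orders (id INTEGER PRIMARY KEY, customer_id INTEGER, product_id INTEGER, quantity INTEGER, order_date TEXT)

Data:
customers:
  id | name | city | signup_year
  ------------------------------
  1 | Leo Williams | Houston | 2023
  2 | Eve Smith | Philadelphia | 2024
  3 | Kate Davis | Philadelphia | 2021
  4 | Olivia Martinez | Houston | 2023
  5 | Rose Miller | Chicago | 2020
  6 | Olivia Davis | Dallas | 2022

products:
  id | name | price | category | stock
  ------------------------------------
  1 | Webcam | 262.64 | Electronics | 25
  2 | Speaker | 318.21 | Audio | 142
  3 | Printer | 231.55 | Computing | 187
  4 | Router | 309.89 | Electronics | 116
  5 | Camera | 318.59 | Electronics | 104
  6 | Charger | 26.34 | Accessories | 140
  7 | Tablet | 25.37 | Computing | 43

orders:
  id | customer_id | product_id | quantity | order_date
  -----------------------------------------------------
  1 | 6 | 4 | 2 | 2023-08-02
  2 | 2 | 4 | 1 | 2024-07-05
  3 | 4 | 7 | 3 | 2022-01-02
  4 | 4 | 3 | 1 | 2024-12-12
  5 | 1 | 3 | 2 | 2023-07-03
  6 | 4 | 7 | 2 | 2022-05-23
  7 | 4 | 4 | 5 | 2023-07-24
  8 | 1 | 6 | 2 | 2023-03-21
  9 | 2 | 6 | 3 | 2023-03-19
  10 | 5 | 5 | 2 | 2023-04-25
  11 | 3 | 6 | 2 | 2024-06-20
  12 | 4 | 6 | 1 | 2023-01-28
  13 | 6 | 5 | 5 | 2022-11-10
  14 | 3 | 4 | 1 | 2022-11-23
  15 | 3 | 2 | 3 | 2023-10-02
SELECT name, stock FROM products ORDER BY stock DESC LIMIT 3

Execution result:
name | stock
Printer | 187
Speaker | 142
Charger | 140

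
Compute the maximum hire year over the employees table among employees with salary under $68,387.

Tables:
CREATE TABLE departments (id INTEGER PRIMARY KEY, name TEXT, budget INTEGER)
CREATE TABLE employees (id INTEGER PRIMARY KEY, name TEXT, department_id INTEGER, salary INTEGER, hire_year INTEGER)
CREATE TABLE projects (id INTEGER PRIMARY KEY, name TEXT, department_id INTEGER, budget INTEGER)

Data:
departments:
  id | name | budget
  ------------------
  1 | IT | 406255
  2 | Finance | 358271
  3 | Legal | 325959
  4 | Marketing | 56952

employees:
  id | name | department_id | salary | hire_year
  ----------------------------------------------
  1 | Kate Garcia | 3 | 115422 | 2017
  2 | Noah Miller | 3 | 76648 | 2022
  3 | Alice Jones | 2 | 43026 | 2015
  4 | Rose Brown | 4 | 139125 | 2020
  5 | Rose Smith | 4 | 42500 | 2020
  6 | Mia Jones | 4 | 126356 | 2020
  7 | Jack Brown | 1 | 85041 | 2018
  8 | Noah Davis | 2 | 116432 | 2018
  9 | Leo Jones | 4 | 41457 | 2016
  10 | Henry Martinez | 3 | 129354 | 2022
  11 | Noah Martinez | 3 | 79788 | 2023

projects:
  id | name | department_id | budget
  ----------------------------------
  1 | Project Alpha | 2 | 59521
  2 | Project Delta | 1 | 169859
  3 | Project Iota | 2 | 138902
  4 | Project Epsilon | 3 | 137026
SELECT MAX(hire_year) FROM employees WHERE salary < 68387

Execution result:
2020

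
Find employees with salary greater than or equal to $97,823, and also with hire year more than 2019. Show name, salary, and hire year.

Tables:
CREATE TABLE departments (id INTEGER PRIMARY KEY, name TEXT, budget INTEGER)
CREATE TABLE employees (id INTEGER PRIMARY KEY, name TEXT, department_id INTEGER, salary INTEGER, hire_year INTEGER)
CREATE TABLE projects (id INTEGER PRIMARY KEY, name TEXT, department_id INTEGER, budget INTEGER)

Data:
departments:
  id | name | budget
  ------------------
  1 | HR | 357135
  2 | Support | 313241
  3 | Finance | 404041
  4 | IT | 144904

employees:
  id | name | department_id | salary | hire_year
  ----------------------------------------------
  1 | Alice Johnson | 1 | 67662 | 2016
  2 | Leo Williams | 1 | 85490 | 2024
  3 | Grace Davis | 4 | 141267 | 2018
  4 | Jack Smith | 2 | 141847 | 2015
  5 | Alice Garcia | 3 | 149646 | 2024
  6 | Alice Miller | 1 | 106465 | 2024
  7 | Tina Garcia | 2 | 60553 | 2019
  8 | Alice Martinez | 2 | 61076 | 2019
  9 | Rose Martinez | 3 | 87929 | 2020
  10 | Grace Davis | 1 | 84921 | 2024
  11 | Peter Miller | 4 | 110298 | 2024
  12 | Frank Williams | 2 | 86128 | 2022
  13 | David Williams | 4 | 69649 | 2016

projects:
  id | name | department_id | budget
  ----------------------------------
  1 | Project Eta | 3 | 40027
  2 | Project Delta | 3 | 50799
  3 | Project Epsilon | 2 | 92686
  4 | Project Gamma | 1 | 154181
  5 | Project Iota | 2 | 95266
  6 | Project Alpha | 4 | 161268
SELECT name, salary, hire_year FROM employees WHERE salary >= 97823 AND hire_year > 2019

Execution result:
name | salary | hire_year
Alice Garcia | 149646 | 2024
Alice Miller | 106465 | 2024
Peter Miller | 110298 | 2024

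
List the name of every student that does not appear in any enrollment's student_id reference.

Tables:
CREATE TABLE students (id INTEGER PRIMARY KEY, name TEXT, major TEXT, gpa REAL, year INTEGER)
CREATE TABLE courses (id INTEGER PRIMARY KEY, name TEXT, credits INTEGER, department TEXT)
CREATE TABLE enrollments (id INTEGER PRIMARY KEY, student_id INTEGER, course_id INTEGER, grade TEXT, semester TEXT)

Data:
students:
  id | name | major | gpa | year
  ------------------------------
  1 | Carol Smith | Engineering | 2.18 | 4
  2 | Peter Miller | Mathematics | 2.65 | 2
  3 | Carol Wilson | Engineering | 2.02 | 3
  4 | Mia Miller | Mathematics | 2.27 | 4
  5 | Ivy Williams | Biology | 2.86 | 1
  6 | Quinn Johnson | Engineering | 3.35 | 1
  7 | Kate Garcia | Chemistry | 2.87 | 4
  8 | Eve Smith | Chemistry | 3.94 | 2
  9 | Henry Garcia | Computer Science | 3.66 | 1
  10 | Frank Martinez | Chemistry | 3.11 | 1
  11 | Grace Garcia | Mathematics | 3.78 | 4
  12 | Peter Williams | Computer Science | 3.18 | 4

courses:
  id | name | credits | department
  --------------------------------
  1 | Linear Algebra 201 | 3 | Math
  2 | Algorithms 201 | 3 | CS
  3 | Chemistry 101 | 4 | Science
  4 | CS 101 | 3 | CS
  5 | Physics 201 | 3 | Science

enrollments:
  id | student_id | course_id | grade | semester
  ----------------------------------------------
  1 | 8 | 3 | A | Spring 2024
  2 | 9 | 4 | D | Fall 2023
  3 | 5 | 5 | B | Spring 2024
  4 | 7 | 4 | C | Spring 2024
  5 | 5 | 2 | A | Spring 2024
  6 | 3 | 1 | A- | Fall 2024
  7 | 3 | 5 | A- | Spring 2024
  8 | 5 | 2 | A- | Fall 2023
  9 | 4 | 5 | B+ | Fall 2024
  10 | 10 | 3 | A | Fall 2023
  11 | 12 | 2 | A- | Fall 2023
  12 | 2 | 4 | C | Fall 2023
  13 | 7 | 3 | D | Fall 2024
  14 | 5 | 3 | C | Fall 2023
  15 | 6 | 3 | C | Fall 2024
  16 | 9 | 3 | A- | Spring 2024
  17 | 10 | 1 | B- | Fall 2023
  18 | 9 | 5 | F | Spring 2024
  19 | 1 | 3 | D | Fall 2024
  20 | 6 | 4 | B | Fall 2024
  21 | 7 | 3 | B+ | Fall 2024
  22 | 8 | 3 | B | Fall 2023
SELECT p.name FROM students p LEFT JOIN enrollments c ON c.student_id = p.id WHERE c.id IS NULL

Execution result:
Grace Garcia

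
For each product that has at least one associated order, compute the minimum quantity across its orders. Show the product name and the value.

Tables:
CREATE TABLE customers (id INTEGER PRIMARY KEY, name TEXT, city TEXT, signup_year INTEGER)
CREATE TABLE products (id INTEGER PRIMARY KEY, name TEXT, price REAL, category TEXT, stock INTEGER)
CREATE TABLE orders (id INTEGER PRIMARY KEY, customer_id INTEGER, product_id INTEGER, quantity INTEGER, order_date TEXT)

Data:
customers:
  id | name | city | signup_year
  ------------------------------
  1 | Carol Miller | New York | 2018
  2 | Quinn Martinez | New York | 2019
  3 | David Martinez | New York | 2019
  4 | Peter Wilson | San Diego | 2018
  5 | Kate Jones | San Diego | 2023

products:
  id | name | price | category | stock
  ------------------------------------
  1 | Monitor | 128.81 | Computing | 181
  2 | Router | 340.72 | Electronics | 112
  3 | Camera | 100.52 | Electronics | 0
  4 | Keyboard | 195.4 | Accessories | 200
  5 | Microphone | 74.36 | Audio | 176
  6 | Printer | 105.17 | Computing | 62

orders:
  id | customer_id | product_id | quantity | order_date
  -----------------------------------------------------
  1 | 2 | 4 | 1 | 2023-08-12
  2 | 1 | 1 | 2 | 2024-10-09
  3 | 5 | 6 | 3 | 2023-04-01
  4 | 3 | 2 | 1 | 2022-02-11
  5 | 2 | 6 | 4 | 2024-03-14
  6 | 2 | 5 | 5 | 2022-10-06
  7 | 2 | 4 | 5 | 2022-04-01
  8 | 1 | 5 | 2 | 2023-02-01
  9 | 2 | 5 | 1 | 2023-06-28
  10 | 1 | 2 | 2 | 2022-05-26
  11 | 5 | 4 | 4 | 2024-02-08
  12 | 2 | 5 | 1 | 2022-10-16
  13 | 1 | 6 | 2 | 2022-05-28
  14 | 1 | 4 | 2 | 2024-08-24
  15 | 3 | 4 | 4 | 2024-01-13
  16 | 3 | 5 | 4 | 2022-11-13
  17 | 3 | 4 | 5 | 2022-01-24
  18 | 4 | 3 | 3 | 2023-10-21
SELECT p.name, MIN(c.quantity) AS min_quantity FROM orders c JOIN products p ON c.product_id = p.id GROUP BY p.id, p.name

Execution result:
name | min_quantity
Monitor | 2
Router | 1
Camera | 3
Keyboard | 1
Microphone | 1
Printer | 2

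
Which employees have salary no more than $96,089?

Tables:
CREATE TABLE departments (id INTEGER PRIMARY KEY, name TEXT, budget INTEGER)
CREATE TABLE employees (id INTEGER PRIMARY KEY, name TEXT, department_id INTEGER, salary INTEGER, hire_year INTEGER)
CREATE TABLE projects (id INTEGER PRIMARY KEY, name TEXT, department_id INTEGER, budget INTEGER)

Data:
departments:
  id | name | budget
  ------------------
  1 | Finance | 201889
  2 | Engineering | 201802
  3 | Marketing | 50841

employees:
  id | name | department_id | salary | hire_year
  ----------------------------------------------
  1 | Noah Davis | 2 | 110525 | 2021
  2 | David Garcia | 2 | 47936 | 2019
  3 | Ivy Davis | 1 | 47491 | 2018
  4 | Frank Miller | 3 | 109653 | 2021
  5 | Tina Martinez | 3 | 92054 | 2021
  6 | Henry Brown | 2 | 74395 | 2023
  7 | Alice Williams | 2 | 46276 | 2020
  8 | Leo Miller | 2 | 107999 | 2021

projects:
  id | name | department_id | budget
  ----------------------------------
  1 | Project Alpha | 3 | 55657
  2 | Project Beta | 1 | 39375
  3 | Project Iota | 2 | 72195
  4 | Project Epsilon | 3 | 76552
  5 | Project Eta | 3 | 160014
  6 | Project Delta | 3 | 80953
SELECT name, salary FROM employees WHERE salary <= 96089

Execution result:
name | salary
David Garcia | 47936
Ivy Davis | 47491
Tina Martinez | 92054
Henry Brown | 74395
Alice Williams | 46276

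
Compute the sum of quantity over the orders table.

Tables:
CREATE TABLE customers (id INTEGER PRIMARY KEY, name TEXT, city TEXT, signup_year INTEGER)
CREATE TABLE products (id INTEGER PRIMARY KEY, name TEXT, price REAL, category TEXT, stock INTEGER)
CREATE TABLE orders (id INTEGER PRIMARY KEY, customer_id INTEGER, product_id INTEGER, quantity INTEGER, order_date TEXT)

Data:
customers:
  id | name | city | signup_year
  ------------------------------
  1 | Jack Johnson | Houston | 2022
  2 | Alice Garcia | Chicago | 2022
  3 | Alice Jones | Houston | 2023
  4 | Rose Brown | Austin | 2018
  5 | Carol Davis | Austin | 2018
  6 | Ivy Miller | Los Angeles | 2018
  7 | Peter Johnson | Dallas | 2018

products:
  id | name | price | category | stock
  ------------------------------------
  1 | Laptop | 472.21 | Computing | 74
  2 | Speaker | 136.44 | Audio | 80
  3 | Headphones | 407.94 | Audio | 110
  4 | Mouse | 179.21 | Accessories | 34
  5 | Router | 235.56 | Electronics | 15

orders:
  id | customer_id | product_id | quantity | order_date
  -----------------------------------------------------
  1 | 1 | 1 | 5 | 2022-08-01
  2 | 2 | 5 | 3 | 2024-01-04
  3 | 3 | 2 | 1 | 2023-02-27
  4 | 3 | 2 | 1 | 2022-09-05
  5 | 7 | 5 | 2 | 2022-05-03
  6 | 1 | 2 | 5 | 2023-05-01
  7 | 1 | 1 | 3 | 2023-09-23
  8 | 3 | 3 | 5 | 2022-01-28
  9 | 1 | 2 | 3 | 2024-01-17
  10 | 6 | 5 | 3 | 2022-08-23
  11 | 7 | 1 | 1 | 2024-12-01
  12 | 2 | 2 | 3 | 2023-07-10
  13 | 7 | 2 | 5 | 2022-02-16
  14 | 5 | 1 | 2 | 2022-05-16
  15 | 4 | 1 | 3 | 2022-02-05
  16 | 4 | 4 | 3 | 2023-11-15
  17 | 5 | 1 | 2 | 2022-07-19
SELECT SUM(quantity) FROM orders

Execution result:
50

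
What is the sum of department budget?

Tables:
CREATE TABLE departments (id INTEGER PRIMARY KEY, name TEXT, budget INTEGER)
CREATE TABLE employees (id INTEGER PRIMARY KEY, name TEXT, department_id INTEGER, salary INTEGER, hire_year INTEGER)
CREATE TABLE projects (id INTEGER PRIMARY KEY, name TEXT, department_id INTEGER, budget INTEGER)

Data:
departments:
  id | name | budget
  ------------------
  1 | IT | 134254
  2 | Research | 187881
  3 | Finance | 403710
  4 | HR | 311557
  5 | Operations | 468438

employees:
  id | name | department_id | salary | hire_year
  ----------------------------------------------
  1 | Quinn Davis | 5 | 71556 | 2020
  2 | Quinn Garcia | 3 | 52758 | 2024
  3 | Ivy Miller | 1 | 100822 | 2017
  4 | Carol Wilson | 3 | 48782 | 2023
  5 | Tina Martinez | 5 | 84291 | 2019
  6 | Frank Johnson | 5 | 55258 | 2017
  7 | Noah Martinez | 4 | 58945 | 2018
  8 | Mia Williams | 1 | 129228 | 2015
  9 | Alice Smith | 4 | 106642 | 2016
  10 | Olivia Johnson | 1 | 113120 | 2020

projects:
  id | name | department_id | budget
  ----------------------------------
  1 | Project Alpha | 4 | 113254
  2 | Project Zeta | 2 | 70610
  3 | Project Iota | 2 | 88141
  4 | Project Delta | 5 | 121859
SELECT SUM(budget) FROM departments

Execution result:
1505840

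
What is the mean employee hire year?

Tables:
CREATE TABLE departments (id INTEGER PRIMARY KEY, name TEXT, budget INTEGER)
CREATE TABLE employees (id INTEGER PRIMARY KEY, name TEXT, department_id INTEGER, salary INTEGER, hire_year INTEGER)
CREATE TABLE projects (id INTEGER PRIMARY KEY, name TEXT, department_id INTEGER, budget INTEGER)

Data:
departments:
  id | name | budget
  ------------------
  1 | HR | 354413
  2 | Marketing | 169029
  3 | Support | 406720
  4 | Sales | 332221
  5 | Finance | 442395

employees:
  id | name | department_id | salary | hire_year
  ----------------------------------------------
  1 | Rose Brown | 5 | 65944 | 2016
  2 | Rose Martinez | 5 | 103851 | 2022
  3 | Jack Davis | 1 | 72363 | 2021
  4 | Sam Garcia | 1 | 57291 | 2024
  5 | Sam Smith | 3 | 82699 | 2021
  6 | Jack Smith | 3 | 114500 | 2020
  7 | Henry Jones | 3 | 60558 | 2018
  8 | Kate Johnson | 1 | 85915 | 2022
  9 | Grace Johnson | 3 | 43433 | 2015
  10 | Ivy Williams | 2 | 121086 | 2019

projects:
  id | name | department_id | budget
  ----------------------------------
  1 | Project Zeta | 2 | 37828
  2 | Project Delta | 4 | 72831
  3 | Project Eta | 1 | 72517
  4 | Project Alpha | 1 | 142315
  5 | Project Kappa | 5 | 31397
SELECT AVG(hire_year) FROM employees

Execution result:
2019.80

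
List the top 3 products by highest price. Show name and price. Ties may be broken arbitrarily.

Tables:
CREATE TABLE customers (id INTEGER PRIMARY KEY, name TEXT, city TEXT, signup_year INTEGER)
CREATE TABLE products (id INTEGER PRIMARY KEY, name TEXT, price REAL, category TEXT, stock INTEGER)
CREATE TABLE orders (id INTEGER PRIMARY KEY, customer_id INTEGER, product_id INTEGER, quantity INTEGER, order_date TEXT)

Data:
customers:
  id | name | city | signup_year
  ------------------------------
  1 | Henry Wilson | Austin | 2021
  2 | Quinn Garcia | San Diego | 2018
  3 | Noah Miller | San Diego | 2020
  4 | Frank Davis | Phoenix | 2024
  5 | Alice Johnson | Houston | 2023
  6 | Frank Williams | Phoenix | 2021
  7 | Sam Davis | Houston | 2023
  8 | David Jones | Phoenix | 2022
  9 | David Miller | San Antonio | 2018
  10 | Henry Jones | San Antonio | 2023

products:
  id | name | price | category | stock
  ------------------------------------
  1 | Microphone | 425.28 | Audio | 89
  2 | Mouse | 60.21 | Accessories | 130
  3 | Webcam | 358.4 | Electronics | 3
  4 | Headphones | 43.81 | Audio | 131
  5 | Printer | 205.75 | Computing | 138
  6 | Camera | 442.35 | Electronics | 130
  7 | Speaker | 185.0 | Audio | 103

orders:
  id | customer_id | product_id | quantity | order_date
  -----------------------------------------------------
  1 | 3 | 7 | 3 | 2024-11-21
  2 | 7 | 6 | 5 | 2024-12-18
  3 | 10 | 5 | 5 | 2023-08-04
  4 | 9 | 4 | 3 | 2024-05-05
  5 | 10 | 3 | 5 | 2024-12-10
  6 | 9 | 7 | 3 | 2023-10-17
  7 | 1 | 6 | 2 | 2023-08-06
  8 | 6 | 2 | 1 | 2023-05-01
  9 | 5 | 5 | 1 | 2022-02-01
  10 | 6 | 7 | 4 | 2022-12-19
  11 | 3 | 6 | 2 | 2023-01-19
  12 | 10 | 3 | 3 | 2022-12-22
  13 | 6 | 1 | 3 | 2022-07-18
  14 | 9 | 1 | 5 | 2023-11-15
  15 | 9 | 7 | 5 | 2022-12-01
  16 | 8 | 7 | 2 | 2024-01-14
SELECT name, price FROM products ORDER BY price DESC LIMIT 3

Execution result:
name | price
Camera | 442.35
Microphone | 425.28
Webcam | 358.40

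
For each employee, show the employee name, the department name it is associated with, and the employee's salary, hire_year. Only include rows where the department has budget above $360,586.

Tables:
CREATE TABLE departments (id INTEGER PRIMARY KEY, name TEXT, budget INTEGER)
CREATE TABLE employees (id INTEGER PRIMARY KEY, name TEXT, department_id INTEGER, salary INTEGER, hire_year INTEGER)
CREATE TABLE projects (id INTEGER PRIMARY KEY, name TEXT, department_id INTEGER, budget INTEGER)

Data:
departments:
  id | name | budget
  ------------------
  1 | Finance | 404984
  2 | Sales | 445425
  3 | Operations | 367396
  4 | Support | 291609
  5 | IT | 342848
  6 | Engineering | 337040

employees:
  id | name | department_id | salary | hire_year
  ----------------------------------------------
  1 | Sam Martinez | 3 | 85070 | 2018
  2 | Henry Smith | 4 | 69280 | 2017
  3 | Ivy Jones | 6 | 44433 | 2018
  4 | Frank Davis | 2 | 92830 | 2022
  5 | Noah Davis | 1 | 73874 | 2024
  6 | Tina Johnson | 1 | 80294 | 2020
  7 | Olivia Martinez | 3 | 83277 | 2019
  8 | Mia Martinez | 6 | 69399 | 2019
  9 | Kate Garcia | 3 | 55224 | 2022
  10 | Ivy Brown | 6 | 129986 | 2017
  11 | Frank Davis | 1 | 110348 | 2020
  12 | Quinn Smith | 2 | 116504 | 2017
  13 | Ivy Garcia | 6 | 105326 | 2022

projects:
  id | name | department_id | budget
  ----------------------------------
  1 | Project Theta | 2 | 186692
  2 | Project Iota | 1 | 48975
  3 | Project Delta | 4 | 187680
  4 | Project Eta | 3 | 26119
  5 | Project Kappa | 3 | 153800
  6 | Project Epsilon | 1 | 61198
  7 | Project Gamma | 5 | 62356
SELECT c.name, p.name AS department, c.salary, c.hire_year FROM employees c JOIN departments p ON c.department_id = p.id WHERE p.budget > 360586

Execution result:
name | department | salary | hire_year
Sam Martinez | Operations | 85070 | 2018
Frank Davis | Sales | 92830 | 2022
Noah Davis | Finance | 73874 | 2024
Tina Johnson | Finance | 80294 | 2020
Olivia Martinez | Operations | 83277 | 2019
Kate Garcia | Operations | 55224 | 2022
Frank Davis | Finance | 110348 | 2020
Quinn Smith | Sales | 116504 | 2017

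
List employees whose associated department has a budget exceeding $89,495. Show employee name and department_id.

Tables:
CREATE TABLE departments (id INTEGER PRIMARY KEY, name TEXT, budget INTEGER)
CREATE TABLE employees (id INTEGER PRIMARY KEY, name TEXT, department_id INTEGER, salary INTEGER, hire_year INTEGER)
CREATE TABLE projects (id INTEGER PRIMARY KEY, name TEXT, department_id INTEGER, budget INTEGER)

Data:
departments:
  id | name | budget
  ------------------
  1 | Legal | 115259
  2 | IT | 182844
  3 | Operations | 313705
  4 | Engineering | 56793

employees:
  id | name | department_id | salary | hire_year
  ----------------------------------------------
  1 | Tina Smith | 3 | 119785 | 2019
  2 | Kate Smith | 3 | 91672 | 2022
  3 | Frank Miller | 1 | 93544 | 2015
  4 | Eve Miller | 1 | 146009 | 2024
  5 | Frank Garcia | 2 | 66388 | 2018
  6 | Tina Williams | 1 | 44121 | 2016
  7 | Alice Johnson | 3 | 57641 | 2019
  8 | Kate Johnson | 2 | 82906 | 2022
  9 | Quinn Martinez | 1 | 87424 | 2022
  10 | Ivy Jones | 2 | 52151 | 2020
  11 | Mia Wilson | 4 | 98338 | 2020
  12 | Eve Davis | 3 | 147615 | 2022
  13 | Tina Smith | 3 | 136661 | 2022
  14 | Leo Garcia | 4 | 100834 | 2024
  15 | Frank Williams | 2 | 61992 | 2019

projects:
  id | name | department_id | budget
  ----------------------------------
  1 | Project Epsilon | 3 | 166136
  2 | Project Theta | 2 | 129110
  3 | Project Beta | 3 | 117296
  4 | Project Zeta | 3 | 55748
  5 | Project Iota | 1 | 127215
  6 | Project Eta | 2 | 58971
SELECT name, department_id FROM employees WHERE department_id IN (SELECT id FROM departments WHERE budget > 89495)

Execution result:
name | department_id
Tina Smith | 3
Kate Smith | 3
Frank Miller | 1
Eve Miller | 1
Frank Garcia | 2
Tina Williams | 1
Alice Johnson | 3
Kate Johnson | 2
Quinn Martinez | 1
Ivy Jones | 2
Eve Davis | 3
Tina Smith | 3
Frank Williams | 2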